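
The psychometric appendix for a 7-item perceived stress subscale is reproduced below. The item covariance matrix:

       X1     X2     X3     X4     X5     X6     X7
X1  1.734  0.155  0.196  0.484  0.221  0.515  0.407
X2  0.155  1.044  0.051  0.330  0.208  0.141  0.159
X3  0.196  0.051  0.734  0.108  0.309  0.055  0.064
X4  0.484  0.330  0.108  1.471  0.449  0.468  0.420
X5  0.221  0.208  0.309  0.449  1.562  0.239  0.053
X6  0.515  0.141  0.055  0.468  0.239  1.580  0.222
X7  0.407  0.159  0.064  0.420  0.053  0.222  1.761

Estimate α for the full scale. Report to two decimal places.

Σσ²ᵢ = 1.734 + 1.044 + 0.734 + 1.471 + 1.562 + 1.580 + 1.761 = 9.886
Σ_{i<j} σ_ij = 5.254
σ²_total = 9.886 + 2 × 5.254 = 20.394
α = (k/(k−1))·(1 − Σσ²ᵢ/σ²_total) = (7/6)·(1 − 9.886/20.394) = 0.60

α = 0.60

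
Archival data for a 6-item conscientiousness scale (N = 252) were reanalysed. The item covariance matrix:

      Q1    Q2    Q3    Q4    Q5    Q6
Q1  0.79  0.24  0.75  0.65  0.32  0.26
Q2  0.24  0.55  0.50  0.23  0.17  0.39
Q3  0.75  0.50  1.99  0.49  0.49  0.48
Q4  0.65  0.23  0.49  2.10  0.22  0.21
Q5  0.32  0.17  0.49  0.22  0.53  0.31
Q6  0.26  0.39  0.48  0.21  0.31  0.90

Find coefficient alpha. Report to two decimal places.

sum of item variances = 0.79 + 0.55 + 1.99 + 2.10 + 0.53 + 0.90 = 6.86
Sum of the distinct covariances = 5.71
total variance = 6.86 + 2 × 5.71 = 18.28
α = (k/(k−1))·(1 − sum of item variances/total variance) = (6/5)·(1 − 6.86/18.28) = 0.75

coefficient alpha = 0.75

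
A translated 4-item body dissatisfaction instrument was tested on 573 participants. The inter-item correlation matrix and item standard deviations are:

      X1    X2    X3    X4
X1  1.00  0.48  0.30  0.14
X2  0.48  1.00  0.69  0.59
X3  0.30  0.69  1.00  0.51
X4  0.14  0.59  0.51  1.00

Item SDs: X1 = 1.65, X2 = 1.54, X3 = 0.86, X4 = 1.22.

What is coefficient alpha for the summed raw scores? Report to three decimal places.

coefficient alpha = 0.734

Σσ²ᵢ = 1.65² + 1.54² + 0.86² + 1.22² = 7.3221
Covariances σ_ij = r_ij · s_i · s_j:
  σ(X1,X2) = 0.48 × 1.65 × 1.54 = 1.2197
  σ(X1,X3) = 0.30 × 1.65 × 0.86 = 0.4257
  σ(X1,X4) = 0.14 × 1.65 × 1.22 = 0.2818
  σ(X2,X3) = 0.69 × 1.54 × 0.86 = 0.9138
  σ(X2,X4) = 0.59 × 1.54 × 1.22 = 1.1085
  σ(X3,X4) = 0.51 × 0.86 × 1.22 = 0.5351
σ²_T = Σσ²ᵢ + 2·Σσ_ij = 7.3221 + 2 × 4.4846 = 16.2913
α = (4/3)·(1 − 7.3221/16.2913) = 0.734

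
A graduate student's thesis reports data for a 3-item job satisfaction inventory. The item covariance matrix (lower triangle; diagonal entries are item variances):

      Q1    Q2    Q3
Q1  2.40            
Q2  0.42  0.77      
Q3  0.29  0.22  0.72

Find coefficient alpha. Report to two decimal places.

Σσ²ᵢ = 2.40 + 0.77 + 0.72 = 3.89
Σ_{i<j} σ_ij = 0.93
total variance = 3.89 + 2 × 0.93 = 5.75
α = (k/(k−1))·(1 − Σσ²ᵢ/total variance) = (3/2)·(1 − 3.89/5.75) = 0.49

α = 0.49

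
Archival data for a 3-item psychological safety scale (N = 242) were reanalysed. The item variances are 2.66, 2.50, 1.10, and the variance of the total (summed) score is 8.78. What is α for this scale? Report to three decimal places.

ΣVar(i) = 2.66 + 2.50 + 1.10 = 6.26
α = (k/(k−1))·(1 − ΣVar(i)/σ²_total) = (3/2)·(1 − 6.26/8.78) = 0.431

α = 0.431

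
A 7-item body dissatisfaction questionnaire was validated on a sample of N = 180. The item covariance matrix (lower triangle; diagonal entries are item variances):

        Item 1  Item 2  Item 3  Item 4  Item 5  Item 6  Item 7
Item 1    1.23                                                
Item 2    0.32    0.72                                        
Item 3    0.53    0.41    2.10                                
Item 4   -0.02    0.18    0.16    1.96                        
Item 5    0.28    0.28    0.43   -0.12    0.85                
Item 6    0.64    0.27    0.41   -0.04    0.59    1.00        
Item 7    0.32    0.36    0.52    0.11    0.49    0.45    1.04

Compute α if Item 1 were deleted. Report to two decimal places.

α = 0.65

Remaining items: Item 2, Item 3, Item 4, Item 5, Item 6, Item 7 (k = 6).
sum of item variances = 0.72 + 2.10 + 1.96 + 0.85 + 1.00 + 1.04 = 7.67
σ²_T = 7.67 + 2 × 4.50 = 16.67
α (item deleted) = (6/5)·(1 − 7.67/16.67) = 0.65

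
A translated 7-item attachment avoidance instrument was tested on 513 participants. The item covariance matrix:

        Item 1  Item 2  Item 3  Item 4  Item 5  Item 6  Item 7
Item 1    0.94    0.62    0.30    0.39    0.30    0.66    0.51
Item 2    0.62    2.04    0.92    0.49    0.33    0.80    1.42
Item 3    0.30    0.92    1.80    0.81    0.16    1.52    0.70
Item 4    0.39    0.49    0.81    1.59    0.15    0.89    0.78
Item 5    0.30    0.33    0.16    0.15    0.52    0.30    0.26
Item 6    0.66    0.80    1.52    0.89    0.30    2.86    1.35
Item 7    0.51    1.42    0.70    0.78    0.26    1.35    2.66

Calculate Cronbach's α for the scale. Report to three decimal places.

α = 0.802

Σσ²ᵢ = 0.94 + 2.04 + 1.80 + 1.59 + 0.52 + 2.86 + 2.66 = 12.41
Sum of off-diagonal covariances = 13.66
σ²_T = 12.41 + 2 × 13.66 = 39.73
α = (k/(k−1))·(1 − Σσ²ᵢ/σ²_T) = (7/6)·(1 − 12.41/39.73) = 0.802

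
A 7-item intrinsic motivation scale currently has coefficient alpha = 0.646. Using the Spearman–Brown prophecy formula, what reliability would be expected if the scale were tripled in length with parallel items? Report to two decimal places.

Length factor m = 3
α' = m·α / (1 + (m−1)·α)
   = 3 × 0.646 / (1 + (3 − 1) × 0.646)
   = 1.9380 / 2.2920 = 0.85

predicted reliability = 0.85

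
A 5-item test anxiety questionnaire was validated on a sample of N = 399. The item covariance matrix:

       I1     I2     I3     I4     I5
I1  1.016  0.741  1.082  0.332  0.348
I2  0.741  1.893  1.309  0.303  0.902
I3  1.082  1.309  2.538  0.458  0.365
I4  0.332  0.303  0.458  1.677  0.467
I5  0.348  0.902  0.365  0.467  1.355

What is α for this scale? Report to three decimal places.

α = 0.748

ΣVar(i) = 1.016 + 1.893 + 2.538 + 1.677 + 1.355 = 8.479
Sum of off-diagonal covariances = 6.307
Var(T) = 8.479 + 2 × 6.307 = 21.093
α = (k/(k−1))·(1 − ΣVar(i)/Var(T)) = (5/4)·(1 − 8.479/21.093) = 0.748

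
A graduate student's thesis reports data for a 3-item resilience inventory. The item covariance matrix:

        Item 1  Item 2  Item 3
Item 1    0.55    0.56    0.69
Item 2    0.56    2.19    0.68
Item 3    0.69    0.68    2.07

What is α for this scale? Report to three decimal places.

Σσ²ᵢ = 0.55 + 2.19 + 2.07 = 4.81
Σ_{i<j} σ_ij = 1.93
total variance = 4.81 + 2 × 1.93 = 8.67
α = (k/(k−1))·(1 − Σσ²ᵢ/total variance) = (3/2)·(1 − 4.81/8.67) = 0.668

α = 0.668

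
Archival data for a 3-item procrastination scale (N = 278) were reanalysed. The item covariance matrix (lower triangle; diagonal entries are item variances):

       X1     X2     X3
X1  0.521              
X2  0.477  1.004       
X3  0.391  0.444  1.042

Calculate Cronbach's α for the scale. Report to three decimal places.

Cronbach's α = 0.758

sum of item variances = 0.521 + 1.004 + 1.042 = 2.567
Σ_{i<j} σ_ij = 1.312
σ²_total = 2.567 + 2 × 1.312 = 5.191
α = (k/(k−1))·(1 − sum of item variances/σ²_total) = (3/2)·(1 − 2.567/5.191) = 0.758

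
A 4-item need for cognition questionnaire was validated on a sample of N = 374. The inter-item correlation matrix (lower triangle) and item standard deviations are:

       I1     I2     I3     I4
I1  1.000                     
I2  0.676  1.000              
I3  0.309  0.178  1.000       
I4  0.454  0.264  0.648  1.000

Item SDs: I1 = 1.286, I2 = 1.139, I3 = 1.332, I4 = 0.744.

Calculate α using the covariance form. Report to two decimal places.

α = 0.72

Σσ²ᵢ = 1.286² + 1.139² + 1.332² + 0.744² = 5.2789
Covariances σ_ij = r_ij · s_i · s_j:
  σ(I1,I2) = 0.676 × 1.286 × 1.139 = 0.9902
  σ(I1,I3) = 0.309 × 1.286 × 1.332 = 0.5293
  σ(I1,I4) = 0.454 × 1.286 × 0.744 = 0.4344
  σ(I2,I3) = 0.178 × 1.139 × 1.332 = 0.2701
  σ(I2,I4) = 0.264 × 1.139 × 0.744 = 0.2237
  σ(I3,I4) = 0.648 × 1.332 × 0.744 = 0.6422
σ²_T = Σσ²ᵢ + 2·Σσ_ij = 5.2789 + 2 × 3.0899 = 11.4587
α = (4/3)·(1 − 5.2789/11.4587) = 0.72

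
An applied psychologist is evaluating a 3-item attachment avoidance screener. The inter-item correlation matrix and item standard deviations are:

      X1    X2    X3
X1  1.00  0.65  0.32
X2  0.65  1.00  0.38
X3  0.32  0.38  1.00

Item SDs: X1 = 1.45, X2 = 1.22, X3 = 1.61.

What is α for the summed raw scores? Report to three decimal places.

α = 0.691

Σσ²ᵢ = 1.45² + 1.22² + 1.61² = 6.1830
Covariances σ_ij = r_ij · s_i · s_j:
  σ(X1,X2) = 0.65 × 1.45 × 1.22 = 1.1499
  σ(X1,X3) = 0.32 × 1.45 × 1.61 = 0.7470
  σ(X2,X3) = 0.38 × 1.22 × 1.61 = 0.7464
σ²_T = Σσ²ᵢ + 2·Σσ_ij = 6.1830 + 2 × 2.6433 = 11.4696
α = (3/2)·(1 − 6.1830/11.4696) = 0.691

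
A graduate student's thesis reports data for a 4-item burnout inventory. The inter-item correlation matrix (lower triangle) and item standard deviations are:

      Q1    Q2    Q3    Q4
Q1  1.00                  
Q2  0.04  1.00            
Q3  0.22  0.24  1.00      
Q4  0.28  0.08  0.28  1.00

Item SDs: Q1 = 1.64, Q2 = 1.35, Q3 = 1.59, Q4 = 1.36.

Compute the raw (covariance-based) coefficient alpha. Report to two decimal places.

Σσ²ᵢ = 1.64² + 1.35² + 1.59² + 1.36² = 8.8898
Covariances σ_ij = r_ij · s_i · s_j:
  σ(Q1,Q2) = 0.04 × 1.64 × 1.35 = 0.0886
  σ(Q1,Q3) = 0.22 × 1.64 × 1.59 = 0.5737
  σ(Q1,Q4) = 0.28 × 1.64 × 1.36 = 0.6245
  σ(Q2,Q3) = 0.24 × 1.35 × 1.59 = 0.5152
  σ(Q2,Q4) = 0.08 × 1.35 × 1.36 = 0.1469
  σ(Q3,Q4) = 0.28 × 1.59 × 1.36 = 0.6055
σ²_T = Σσ²ᵢ + 2·Σσ_ij = 8.8898 + 2 × 2.5544 = 13.9986
α = (4/3)·(1 − 8.8898/13.9986) = 0.49

α = 0.49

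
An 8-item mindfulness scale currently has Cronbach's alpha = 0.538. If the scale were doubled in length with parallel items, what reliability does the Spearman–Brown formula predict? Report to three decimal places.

Length factor m = 2
α' = m·α / (1 + (m−1)·α)
   = 2 × 0.538 / (1 + (2 − 1) × 0.538)
   = 1.0760 / 1.5380 = 0.700

predicted reliability = 0.700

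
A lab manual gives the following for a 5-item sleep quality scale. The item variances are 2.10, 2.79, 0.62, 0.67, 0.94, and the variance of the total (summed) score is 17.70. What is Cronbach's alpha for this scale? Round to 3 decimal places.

Cronbach's alpha = 0.747

Σσᵢ² = 2.10 + 2.79 + 0.62 + 0.67 + 0.94 = 7.12
α = (k/(k−1))·(1 − Σσᵢ²/total variance) = (5/4)·(1 − 7.12/17.70) = 0.747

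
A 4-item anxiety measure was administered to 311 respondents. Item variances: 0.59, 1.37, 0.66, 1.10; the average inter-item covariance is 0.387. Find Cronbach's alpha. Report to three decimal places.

Cronbach's alpha = 0.740

ΣVar(i) = 0.59 + 1.37 + 0.66 + 1.10 = 3.72
Sum of the 6 distinct covariances = 6 × 0.387 = 2.322
σ²_T = ΣVar(i) + 2·Σcov = 3.72 + 2 × 2.322 = 8.364
α = (4/3)·(1 − 3.72/8.364) = 0.740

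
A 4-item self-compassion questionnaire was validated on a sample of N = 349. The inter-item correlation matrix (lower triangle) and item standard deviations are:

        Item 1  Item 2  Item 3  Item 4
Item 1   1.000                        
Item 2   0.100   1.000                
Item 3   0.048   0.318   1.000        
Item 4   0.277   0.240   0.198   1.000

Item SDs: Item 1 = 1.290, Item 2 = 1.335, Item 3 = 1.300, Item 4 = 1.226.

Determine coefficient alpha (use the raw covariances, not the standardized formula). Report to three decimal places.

coefficient alpha = 0.494

Σσ²ᵢ = 1.290² + 1.335² + 1.300² + 1.226² = 6.6394
Covariances σ_ij = r_ij · s_i · s_j:
  σ(Item 1,Item 2) = 0.100 × 1.290 × 1.335 = 0.1722
  σ(Item 1,Item 3) = 0.048 × 1.290 × 1.300 = 0.0805
  σ(Item 1,Item 4) = 0.277 × 1.290 × 1.226 = 0.4381
  σ(Item 2,Item 3) = 0.318 × 1.335 × 1.300 = 0.5519
  σ(Item 2,Item 4) = 0.240 × 1.335 × 1.226 = 0.3928
  σ(Item 3,Item 4) = 0.198 × 1.300 × 1.226 = 0.3156
σ²_T = Σσ²ᵢ + 2·Σσ_ij = 6.6394 + 2 × 1.9511 = 10.5416
α = (4/3)·(1 − 6.6394/10.5416) = 0.494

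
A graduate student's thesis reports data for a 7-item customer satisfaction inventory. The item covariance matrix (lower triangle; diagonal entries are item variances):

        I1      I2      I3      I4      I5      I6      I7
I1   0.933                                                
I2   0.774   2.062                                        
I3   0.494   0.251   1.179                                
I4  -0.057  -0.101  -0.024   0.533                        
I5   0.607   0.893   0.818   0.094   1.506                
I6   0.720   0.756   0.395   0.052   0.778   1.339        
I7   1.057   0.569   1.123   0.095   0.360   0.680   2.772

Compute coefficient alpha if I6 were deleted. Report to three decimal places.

coefficient alpha = 0.729

Remaining items: I1, I2, I3, I4, I5, I7 (k = 6).
Σσ²ᵢ = 0.933 + 2.062 + 1.179 + 0.533 + 1.506 + 2.772 = 8.985
total variance = 8.985 + 2 × 6.953 = 22.891
α (item deleted) = (6/5)·(1 − 8.985/22.891) = 0.729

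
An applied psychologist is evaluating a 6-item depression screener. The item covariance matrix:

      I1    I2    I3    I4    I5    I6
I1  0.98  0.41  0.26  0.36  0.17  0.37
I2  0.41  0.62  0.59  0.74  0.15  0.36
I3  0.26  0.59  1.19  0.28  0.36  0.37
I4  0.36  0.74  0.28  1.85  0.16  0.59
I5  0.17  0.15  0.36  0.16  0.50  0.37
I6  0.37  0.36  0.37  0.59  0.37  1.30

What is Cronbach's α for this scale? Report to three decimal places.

sum of item variances = 0.98 + 0.62 + 1.19 + 1.85 + 0.50 + 1.30 = 6.44
Sum of off-diagonal covariances = 5.54
Var(T) = 6.44 + 2 × 5.54 = 17.52
α = (k/(k−1))·(1 − sum of item variances/Var(T)) = (6/5)·(1 − 6.44/17.52) = 0.759

α = 0.759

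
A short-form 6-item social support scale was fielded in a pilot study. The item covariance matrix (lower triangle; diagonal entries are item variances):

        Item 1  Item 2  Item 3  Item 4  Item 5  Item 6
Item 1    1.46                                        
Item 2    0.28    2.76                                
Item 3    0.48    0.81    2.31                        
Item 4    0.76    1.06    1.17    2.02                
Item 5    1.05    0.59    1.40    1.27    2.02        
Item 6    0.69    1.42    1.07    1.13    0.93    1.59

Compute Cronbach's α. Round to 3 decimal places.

α = 0.839

sum of item variances = 1.46 + 2.76 + 2.31 + 2.02 + 2.02 + 1.59 = 12.16
Sum of the distinct covariances = 14.11
Var(T) = 12.16 + 2 × 14.11 = 40.38
α = (k/(k−1))·(1 − sum of item variances/Var(T)) = (6/5)·(1 − 12.16/40.38) = 0.839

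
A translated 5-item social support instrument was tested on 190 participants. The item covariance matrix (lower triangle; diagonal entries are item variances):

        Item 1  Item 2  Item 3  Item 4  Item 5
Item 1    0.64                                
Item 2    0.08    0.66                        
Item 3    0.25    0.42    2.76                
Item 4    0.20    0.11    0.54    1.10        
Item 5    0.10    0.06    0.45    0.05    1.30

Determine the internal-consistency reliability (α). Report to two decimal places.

Σσᵢ² = 0.64 + 0.66 + 2.76 + 1.10 + 1.30 = 6.46
Sum of the distinct covariances = 2.26
σ²_T = 6.46 + 2 × 2.26 = 10.98
α = (k/(k−1))·(1 − Σσᵢ²/σ²_T) = (5/4)·(1 − 6.46/10.98) = 0.51

α = 0.51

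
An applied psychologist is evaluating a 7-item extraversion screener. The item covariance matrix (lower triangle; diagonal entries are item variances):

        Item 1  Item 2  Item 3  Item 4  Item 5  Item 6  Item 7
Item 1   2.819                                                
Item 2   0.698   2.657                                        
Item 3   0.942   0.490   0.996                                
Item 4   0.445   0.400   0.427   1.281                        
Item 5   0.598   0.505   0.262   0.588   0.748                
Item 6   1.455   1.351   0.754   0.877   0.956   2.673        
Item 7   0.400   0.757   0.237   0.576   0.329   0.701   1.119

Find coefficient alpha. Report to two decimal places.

coefficient alpha = 0.81

ΣVar(i) = 2.819 + 2.657 + 0.996 + 1.281 + 0.748 + 2.673 + 1.119 = 12.293
Sum of the distinct covariances = 13.748
σ²_total = 12.293 + 2 × 13.748 = 39.789
α = (k/(k−1))·(1 − ΣVar(i)/σ²_total) = (7/6)·(1 − 12.293/39.789) = 0.81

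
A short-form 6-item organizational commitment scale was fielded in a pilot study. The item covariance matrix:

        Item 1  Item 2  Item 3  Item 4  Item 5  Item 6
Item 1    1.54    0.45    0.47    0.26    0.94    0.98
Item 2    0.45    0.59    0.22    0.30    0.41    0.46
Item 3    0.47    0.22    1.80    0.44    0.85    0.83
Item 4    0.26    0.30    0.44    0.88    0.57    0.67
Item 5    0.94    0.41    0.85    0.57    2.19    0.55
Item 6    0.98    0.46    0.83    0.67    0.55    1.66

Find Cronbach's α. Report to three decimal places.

Σσ²ᵢ = 1.54 + 0.59 + 1.80 + 0.88 + 2.19 + 1.66 = 8.66
Sum of the distinct covariances = 8.40
σ²_T = 8.66 + 2 × 8.40 = 25.46
α = (k/(k−1))·(1 − Σσ²ᵢ/σ²_T) = (6/5)·(1 − 8.66/25.46) = 0.792

α = 0.792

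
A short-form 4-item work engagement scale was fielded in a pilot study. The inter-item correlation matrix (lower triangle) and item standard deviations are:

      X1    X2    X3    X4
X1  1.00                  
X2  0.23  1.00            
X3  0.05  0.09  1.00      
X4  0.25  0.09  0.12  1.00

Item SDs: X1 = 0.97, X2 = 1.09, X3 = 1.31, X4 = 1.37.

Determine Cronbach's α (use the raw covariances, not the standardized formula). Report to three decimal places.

Σσ²ᵢ = 0.97² + 1.09² + 1.31² + 1.37² = 5.7220
Covariances σ_ij = r_ij · s_i · s_j:
  σ(X1,X2) = 0.23 × 0.97 × 1.09 = 0.2432
  σ(X1,X3) = 0.05 × 0.97 × 1.31 = 0.0635
  σ(X1,X4) = 0.25 × 0.97 × 1.37 = 0.3322
  σ(X2,X3) = 0.09 × 1.09 × 1.31 = 0.1285
  σ(X2,X4) = 0.09 × 1.09 × 1.37 = 0.1344
  σ(X3,X4) = 0.12 × 1.31 × 1.37 = 0.2154
σ²_T = Σσ²ᵢ + 2·Σσ_ij = 5.7220 + 2 × 1.1172 = 7.9564
α = (4/3)·(1 − 5.7220/7.9564) = 0.374

Cronbach's α = 0.374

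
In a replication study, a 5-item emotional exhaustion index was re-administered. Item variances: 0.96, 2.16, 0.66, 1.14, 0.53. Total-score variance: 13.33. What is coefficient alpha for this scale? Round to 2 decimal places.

α = 0.74

Σσ²ᵢ = 0.96 + 2.16 + 0.66 + 1.14 + 0.53 = 5.45
α = (k/(k−1))·(1 − Σσ²ᵢ/σ²_total) = (5/4)·(1 − 5.45/13.33) = 0.74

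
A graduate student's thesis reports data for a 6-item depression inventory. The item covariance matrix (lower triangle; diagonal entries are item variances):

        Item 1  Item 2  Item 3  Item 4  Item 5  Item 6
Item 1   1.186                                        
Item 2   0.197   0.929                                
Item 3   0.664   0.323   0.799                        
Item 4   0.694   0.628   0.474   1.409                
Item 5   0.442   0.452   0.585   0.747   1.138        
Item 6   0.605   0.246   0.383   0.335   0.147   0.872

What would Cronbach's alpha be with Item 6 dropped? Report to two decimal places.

Remaining items: Item 1, Item 2, Item 3, Item 4, Item 5 (k = 5).
sum of item variances = 1.186 + 0.929 + 0.799 + 1.409 + 1.138 = 5.461
σ²_T = 5.461 + 2 × 5.206 = 15.873
α (item deleted) = (5/4)·(1 − 5.461/15.873) = 0.82

Cronbach's alpha = 0.82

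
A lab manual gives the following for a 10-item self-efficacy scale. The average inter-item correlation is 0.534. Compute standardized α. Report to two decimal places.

α = 0.92

Standardized α = k·r̄ / (1 + (k−1)·r̄) = 10 × 0.534 / (1 + 9 × 0.534)
  = 5.3400 / 5.8060 = 0.92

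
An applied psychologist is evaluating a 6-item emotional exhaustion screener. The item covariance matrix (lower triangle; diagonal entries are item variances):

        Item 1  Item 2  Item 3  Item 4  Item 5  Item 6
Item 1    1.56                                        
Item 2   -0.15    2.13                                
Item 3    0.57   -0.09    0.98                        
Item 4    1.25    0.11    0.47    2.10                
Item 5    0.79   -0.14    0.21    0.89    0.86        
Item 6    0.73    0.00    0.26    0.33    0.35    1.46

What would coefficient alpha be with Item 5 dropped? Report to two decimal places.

coefficient alpha = 0.57

Remaining items: Item 1, Item 2, Item 3, Item 4, Item 6 (k = 5).
Σσᵢ² = 1.56 + 2.13 + 0.98 + 2.10 + 1.46 = 8.23
total variance = 8.23 + 2 × 3.48 = 15.19
α (item deleted) = (5/4)·(1 − 8.23/15.19) = 0.57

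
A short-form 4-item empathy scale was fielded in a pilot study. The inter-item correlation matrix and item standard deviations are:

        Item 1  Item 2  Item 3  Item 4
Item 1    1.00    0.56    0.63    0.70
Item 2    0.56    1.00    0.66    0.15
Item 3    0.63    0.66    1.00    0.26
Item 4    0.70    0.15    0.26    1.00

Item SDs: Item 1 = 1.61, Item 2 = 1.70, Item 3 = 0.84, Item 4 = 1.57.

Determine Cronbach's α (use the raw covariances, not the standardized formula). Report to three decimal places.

Cronbach's α = 0.766

Σσ²ᵢ = 1.61² + 1.70² + 0.84² + 1.57² = 8.6526
Covariances σ_ij = r_ij · s_i · s_j:
  σ(Item 1,Item 2) = 0.56 × 1.61 × 1.70 = 1.5327
  σ(Item 1,Item 3) = 0.63 × 1.61 × 0.84 = 0.8520
  σ(Item 1,Item 4) = 0.70 × 1.61 × 1.57 = 1.7694
  σ(Item 2,Item 3) = 0.66 × 1.70 × 0.84 = 0.9425
  σ(Item 2,Item 4) = 0.15 × 1.70 × 1.57 = 0.4004
  σ(Item 3,Item 4) = 0.26 × 0.84 × 1.57 = 0.3429
σ²_T = Σσ²ᵢ + 2·Σσ_ij = 8.6526 + 2 × 5.8399 = 20.3324
α = (4/3)·(1 − 8.6526/20.3324) = 0.766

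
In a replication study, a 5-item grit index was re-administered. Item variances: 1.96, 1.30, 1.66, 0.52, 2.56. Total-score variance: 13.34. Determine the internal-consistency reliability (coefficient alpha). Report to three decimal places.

α = 0.500

Σσ²ᵢ = 1.96 + 1.30 + 1.66 + 0.52 + 2.56 = 8.00
α = (k/(k−1))·(1 − Σσ²ᵢ/σ²_T) = (5/4)·(1 − 8.00/13.34) = 0.500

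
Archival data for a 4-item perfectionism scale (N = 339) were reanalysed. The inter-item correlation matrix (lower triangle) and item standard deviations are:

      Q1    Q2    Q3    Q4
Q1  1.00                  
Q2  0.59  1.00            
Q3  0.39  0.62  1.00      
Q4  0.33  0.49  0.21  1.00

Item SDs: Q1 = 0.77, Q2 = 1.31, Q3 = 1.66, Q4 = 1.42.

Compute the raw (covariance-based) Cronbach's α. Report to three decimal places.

Σσ²ᵢ = 0.77² + 1.31² + 1.66² + 1.42² = 7.0810
Covariances σ_ij = r_ij · s_i · s_j:
  σ(Q1,Q2) = 0.59 × 0.77 × 1.31 = 0.5951
  σ(Q1,Q3) = 0.39 × 0.77 × 1.66 = 0.4985
  σ(Q1,Q4) = 0.33 × 0.77 × 1.42 = 0.3608
  σ(Q2,Q3) = 0.62 × 1.31 × 1.66 = 1.3483
  σ(Q2,Q4) = 0.49 × 1.31 × 1.42 = 0.9115
  σ(Q3,Q4) = 0.21 × 1.66 × 1.42 = 0.4950
σ²_T = Σσ²ᵢ + 2·Σσ_ij = 7.0810 + 2 × 4.2092 = 15.4994
α = (4/3)·(1 − 7.0810/15.4994) = 0.724

α = 0.724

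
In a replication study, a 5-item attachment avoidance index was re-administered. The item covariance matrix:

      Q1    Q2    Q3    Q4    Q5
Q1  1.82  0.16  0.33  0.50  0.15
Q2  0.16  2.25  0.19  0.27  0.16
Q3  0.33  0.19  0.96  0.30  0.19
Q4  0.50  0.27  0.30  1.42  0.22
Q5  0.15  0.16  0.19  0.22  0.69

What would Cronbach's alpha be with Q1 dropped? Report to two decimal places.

Remaining items: Q2, Q3, Q4, Q5 (k = 4).
sum of item variances = 2.25 + 0.96 + 1.42 + 0.69 = 5.32
σ²_total = 5.32 + 2 × 1.33 = 7.98
α (item deleted) = (4/3)·(1 − 5.32/7.98) = 0.44

α = 0.44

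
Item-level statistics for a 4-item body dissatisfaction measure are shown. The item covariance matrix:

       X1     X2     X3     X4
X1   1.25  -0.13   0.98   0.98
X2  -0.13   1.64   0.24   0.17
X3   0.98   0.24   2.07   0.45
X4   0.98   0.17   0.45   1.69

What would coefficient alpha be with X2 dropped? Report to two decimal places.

Remaining items: X1, X3, X4 (k = 3).
ΣVar(i) = 1.25 + 2.07 + 1.69 = 5.01
Var(T) = 5.01 + 2 × 2.41 = 9.83
α (item deleted) = (3/2)·(1 − 5.01/9.83) = 0.74

α = 0.74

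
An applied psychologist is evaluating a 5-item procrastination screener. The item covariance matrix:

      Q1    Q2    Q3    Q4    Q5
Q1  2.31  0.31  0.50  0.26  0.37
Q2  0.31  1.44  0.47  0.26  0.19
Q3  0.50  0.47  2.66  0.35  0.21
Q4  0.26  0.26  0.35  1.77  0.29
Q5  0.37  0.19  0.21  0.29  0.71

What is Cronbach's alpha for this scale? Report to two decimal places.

α = 0.52

Σσᵢ² = 2.31 + 1.44 + 2.66 + 1.77 + 0.71 = 8.89
Sum of off-diagonal covariances = 3.21
total variance = 8.89 + 2 × 3.21 = 15.31
α = (k/(k−1))·(1 − Σσᵢ²/total variance) = (5/4)·(1 − 8.89/15.31) = 0.52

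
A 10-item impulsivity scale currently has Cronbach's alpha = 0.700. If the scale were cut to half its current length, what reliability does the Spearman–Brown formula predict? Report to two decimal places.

predicted reliability = 0.54

Length factor m = 1/2
α' = m·α / (1 − (1−m)·α)
   = 1/2 × 0.700 / (1 − (1 − 1/2) × 0.700)
   = 0.3500 / 0.6500 = 0.54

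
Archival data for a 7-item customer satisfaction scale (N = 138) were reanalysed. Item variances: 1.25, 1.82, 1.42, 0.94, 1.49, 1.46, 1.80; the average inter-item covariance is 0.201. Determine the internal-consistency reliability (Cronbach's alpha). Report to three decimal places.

sum of item variances = 1.25 + 1.82 + 1.42 + 0.94 + 1.49 + 1.46 + 1.80 = 10.18
Sum of the 21 distinct covariances = 21 × 0.201 = 4.221
Var(T) = sum of item variances + 2·Σcov = 10.18 + 2 × 4.221 = 18.622
α = (7/6)·(1 − 10.18/18.622) = 0.529

Cronbach's alpha = 0.529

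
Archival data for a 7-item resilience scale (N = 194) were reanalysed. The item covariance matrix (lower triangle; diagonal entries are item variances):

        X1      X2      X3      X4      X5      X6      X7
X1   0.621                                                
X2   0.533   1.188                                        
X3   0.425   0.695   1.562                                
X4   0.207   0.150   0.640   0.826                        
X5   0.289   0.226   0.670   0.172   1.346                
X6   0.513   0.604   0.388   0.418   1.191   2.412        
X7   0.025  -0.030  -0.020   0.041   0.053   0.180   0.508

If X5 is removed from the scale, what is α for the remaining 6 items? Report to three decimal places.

α = 0.687

Remaining items: X1, X2, X3, X4, X6, X7 (k = 6).
Σσᵢ² = 0.621 + 1.188 + 1.562 + 0.826 + 2.412 + 0.508 = 7.117
σ²_T = 7.117 + 2 × 4.769 = 16.655
α (item deleted) = (6/5)·(1 − 7.117/16.655) = 0.687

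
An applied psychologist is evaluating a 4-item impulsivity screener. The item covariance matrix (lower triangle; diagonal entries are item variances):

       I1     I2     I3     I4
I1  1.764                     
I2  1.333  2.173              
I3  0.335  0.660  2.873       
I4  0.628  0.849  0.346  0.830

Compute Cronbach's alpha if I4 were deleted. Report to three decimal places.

Remaining items: I1, I2, I3 (k = 3).
Σσ²ᵢ = 1.764 + 2.173 + 2.873 = 6.810
σ²_total = 6.810 + 2 × 2.328 = 11.466
α (item deleted) = (3/2)·(1 − 6.810/11.466) = 0.609

Cronbach's alpha = 0.609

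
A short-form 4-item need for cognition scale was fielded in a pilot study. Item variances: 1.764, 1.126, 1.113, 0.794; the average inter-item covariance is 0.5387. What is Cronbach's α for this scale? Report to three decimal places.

Cronbach's α = 0.765

ΣVar(i) = 1.764 + 1.126 + 1.113 + 0.794 = 4.797
Sum of the 6 distinct covariances = 6 × 0.5387 = 3.2322
σ²_total = ΣVar(i) + 2·Σcov = 4.797 + 2 × 3.2322 = 11.2614
α = (4/3)·(1 − 4.797/11.2614) = 0.765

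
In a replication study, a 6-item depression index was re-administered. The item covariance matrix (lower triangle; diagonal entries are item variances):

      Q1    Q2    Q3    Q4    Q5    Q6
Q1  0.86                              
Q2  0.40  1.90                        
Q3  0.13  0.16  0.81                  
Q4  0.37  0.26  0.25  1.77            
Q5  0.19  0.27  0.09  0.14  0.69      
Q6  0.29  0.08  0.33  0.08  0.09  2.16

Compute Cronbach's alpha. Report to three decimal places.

ΣVar(i) = 0.86 + 1.90 + 0.81 + 1.77 + 0.69 + 2.16 = 8.19
Sum of the distinct covariances = 3.13
Var(T) = 8.19 + 2 × 3.13 = 14.45
α = (k/(k−1))·(1 − ΣVar(i)/Var(T)) = (6/5)·(1 − 8.19/14.45) = 0.520

Cronbach's alpha = 0.520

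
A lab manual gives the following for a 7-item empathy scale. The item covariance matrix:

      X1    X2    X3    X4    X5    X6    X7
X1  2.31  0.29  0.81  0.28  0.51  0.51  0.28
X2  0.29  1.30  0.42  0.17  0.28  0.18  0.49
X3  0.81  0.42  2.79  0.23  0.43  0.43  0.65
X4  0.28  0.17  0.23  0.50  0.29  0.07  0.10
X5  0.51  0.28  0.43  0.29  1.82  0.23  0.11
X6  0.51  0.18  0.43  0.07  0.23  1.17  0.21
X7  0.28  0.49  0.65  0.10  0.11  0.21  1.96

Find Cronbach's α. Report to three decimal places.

Σσᵢ² = 2.31 + 1.30 + 2.79 + 0.50 + 1.82 + 1.17 + 1.96 = 11.85
Σ_{i<j} σ_ij = 6.97
total variance = 11.85 + 2 × 6.97 = 25.79
α = (k/(k−1))·(1 − Σσᵢ²/total variance) = (7/6)·(1 − 11.85/25.79) = 0.631

α = 0.631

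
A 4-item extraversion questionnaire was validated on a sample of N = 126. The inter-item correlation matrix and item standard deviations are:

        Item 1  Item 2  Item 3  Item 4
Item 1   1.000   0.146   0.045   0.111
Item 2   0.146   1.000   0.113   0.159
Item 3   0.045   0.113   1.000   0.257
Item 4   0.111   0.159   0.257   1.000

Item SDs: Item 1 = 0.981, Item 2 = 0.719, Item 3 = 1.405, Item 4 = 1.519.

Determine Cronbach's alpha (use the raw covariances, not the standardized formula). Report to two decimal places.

α = 0.38

Σσ²ᵢ = 0.981² + 0.719² + 1.405² + 1.519² = 5.7607
Covariances σ_ij = r_ij · s_i · s_j:
  σ(Item 1,Item 2) = 0.146 × 0.981 × 0.719 = 0.1030
  σ(Item 1,Item 3) = 0.045 × 0.981 × 1.405 = 0.0620
  σ(Item 1,Item 4) = 0.111 × 0.981 × 1.519 = 0.1654
  σ(Item 2,Item 3) = 0.113 × 0.719 × 1.405 = 0.1142
  σ(Item 2,Item 4) = 0.159 × 0.719 × 1.519 = 0.1737
  σ(Item 3,Item 4) = 0.257 × 1.405 × 1.519 = 0.5485
σ²_T = Σσ²ᵢ + 2·Σσ_ij = 5.7607 + 2 × 1.1668 = 8.0943
α = (4/3)·(1 − 5.7607/8.0943) = 0.38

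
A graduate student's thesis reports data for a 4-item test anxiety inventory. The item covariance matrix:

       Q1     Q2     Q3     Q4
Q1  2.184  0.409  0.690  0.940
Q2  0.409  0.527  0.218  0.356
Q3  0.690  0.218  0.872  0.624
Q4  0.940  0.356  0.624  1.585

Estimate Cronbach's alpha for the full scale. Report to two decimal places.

α = 0.74

Σσᵢ² = 2.184 + 0.527 + 0.872 + 1.585 = 5.168
Σ_{i<j} σ_ij = 3.237
σ²_total = 5.168 + 2 × 3.237 = 11.642
α = (k/(k−1))·(1 − Σσᵢ²/σ²_total) = (4/3)·(1 − 5.168/11.642) = 0.74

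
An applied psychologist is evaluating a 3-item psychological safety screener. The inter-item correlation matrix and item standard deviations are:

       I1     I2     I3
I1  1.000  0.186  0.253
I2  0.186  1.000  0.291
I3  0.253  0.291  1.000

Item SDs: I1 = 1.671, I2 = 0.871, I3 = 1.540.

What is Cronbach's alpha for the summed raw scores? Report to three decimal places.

Σσ²ᵢ = 1.671² + 0.871² + 1.540² = 5.9225
Covariances σ_ij = r_ij · s_i · s_j:
  σ(I1,I2) = 0.186 × 1.671 × 0.871 = 0.2707
  σ(I1,I3) = 0.253 × 1.671 × 1.540 = 0.6511
  σ(I2,I3) = 0.291 × 0.871 × 1.540 = 0.3903
σ²_T = Σσ²ᵢ + 2·Σσ_ij = 5.9225 + 2 × 1.3121 = 8.5467
α = (3/2)·(1 − 5.9225/8.5467) = 0.461

Cronbach's alpha = 0.461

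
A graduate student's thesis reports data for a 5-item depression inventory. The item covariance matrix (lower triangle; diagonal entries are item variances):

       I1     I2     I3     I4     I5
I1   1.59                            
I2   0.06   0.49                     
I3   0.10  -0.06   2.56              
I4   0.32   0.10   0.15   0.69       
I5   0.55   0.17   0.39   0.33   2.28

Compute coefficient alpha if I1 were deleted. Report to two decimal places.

Remaining items: I2, I3, I4, I5 (k = 4).
Σσ²ᵢ = 0.49 + 2.56 + 0.69 + 2.28 = 6.02
σ²_T = 6.02 + 2 × 1.08 = 8.18
α (item deleted) = (4/3)·(1 − 6.02/8.18) = 0.35

α = 0.35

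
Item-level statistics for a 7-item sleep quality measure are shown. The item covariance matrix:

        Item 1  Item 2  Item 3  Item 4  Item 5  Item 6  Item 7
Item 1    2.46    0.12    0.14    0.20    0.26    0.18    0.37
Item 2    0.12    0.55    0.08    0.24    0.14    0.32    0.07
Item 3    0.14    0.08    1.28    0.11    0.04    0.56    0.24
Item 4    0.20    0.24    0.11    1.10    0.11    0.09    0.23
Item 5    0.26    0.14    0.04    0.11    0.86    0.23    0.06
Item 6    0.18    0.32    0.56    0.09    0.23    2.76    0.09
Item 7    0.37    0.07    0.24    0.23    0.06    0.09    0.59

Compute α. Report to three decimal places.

Σσ²ᵢ = 2.46 + 0.55 + 1.28 + 1.10 + 0.86 + 2.76 + 0.59 = 9.60
Σ_{i<j} σ_ij = 3.88
Var(T) = 9.60 + 2 × 3.88 = 17.36
α = (k/(k−1))·(1 − Σσ²ᵢ/Var(T)) = (7/6)·(1 − 9.60/17.36) = 0.522

α = 0.522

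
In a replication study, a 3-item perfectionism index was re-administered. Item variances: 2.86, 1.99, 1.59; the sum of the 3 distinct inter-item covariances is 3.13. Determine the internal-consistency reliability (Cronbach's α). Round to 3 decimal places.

sum of item variances = 2.86 + 1.99 + 1.59 = 6.44
Sum of distinct covariances = 3.13
σ²_T = sum of item variances + 2·Σcov = 6.44 + 2 × 3.13 = 12.70
α = (3/2)·(1 − 6.44/12.70) = 0.739

Cronbach's α = 0.739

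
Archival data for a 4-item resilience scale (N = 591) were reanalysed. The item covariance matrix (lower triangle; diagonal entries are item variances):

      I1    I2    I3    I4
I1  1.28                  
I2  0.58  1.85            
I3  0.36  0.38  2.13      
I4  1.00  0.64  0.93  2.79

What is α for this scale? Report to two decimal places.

Σσᵢ² = 1.28 + 1.85 + 2.13 + 2.79 = 8.05
Σ_{i<j} σ_ij = 3.89
σ²_total = 8.05 + 2 × 3.89 = 15.83
α = (k/(k−1))·(1 − Σσᵢ²/σ²_total) = (4/3)·(1 − 8.05/15.83) = 0.66

α = 0.66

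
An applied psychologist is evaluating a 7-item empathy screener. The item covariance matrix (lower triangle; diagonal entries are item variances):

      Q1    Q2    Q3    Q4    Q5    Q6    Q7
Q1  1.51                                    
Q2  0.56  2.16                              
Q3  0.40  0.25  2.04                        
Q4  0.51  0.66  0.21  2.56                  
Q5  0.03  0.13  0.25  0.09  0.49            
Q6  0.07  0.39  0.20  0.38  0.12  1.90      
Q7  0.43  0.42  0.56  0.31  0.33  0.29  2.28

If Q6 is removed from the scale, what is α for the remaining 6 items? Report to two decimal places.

Remaining items: Q1, Q2, Q3, Q4, Q5, Q7 (k = 6).
ΣVar(i) = 1.51 + 2.16 + 2.04 + 2.56 + 0.49 + 2.28 = 11.04
σ²_T = 11.04 + 2 × 5.14 = 21.32
α (item deleted) = (6/5)·(1 − 11.04/21.32) = 0.58

α = 0.58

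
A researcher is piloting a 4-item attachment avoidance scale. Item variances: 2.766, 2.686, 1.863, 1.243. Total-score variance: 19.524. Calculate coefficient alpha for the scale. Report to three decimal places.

α = 0.749

ΣVar(i) = 2.766 + 2.686 + 1.863 + 1.243 = 8.558
α = (k/(k−1))·(1 − ΣVar(i)/σ²_total) = (4/3)·(1 − 8.558/19.524) = 0.749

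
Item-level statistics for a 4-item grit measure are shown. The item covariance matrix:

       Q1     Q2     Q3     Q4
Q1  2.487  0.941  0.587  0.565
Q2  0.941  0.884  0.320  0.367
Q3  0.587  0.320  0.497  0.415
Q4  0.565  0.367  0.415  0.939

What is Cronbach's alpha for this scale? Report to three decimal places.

sum of item variances = 2.487 + 0.884 + 0.497 + 0.939 = 4.807
Σ_{i<j} σ_ij = 3.195
σ²_T = 4.807 + 2 × 3.195 = 11.197
α = (k/(k−1))·(1 − sum of item variances/σ²_T) = (4/3)·(1 − 4.807/11.197) = 0.761

α = 0.761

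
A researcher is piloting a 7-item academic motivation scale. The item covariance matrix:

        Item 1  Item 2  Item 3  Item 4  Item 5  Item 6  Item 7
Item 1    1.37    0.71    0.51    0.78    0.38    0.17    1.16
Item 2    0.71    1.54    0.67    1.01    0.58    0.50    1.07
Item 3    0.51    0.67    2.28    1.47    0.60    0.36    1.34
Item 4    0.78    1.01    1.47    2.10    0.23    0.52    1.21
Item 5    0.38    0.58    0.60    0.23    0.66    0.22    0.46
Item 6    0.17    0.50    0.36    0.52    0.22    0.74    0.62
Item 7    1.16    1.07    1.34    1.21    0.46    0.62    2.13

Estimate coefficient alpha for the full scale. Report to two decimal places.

coefficient alpha = 0.85

Σσ²ᵢ = 1.37 + 1.54 + 2.28 + 2.10 + 0.66 + 0.74 + 2.13 = 10.82
Sum of off-diagonal covariances = 14.57
σ²_total = 10.82 + 2 × 14.57 = 39.96
α = (k/(k−1))·(1 − Σσ²ᵢ/σ²_total) = (7/6)·(1 − 10.82/39.96) = 0.85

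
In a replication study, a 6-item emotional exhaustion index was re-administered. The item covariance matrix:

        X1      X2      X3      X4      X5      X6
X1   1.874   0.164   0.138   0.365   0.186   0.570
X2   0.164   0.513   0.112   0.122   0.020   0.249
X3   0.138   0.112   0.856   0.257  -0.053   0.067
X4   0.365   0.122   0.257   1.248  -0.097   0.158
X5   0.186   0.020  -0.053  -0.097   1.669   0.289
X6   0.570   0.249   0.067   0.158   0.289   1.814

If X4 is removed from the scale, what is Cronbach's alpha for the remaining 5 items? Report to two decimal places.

α = 0.43

Remaining items: X1, X2, X3, X5, X6 (k = 5).
Σσᵢ² = 1.874 + 0.513 + 0.856 + 1.669 + 1.814 = 6.726
σ²_T = 6.726 + 2 × 1.742 = 10.210
α (item deleted) = (5/4)·(1 − 6.726/10.210) = 0.43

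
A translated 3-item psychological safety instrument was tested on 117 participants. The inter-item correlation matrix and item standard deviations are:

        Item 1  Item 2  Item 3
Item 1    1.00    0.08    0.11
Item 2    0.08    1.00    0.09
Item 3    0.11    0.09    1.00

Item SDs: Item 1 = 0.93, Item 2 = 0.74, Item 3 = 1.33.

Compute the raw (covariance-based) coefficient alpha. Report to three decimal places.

Σσ²ᵢ = 0.93² + 0.74² + 1.33² = 3.1814
Covariances σ_ij = r_ij · s_i · s_j:
  σ(Item 1,Item 2) = 0.08 × 0.93 × 0.74 = 0.0551
  σ(Item 1,Item 3) = 0.11 × 0.93 × 1.33 = 0.1361
  σ(Item 2,Item 3) = 0.09 × 0.74 × 1.33 = 0.0886
σ²_T = Σσ²ᵢ + 2·Σσ_ij = 3.1814 + 2 × 0.2798 = 3.7410
α = (3/2)·(1 − 3.1814/3.7410) = 0.224

coefficient alpha = 0.224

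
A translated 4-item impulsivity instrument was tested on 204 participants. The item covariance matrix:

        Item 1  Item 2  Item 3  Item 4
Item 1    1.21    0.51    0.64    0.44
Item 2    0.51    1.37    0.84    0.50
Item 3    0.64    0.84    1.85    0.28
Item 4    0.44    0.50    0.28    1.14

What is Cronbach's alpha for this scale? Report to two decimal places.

Σσᵢ² = 1.21 + 1.37 + 1.85 + 1.14 = 5.57
Sum of off-diagonal covariances = 3.21
σ²_T = 5.57 + 2 × 3.21 = 11.99
α = (k/(k−1))·(1 − Σσᵢ²/σ²_T) = (4/3)·(1 − 5.57/11.99) = 0.71

Cronbach's alpha = 0.71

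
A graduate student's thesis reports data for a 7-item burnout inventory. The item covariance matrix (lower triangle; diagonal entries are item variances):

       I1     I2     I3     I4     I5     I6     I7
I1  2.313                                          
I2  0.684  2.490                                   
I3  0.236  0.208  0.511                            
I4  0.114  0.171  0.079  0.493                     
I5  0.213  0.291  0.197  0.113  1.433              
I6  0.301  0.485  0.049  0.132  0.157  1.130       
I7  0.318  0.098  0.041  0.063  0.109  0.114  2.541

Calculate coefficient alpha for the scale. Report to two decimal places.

α = 0.51

Σσᵢ² = 2.313 + 2.490 + 0.511 + 0.493 + 1.433 + 1.130 + 2.541 = 10.911
Sum of the distinct covariances = 4.173
total variance = 10.911 + 2 × 4.173 = 19.257
α = (k/(k−1))·(1 − Σσᵢ²/total variance) = (7/6)·(1 − 10.911/19.257) = 0.51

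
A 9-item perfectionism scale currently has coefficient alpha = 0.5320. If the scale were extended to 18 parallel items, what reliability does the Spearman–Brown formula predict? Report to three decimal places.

predicted reliability = 0.695

Length factor m = 18/9 = 2.0000
α' = m·α / (1 + (m−1)·α)
   = 18/9 × 0.5320 / (1 + (18/9 − 1) × 0.5320)
   = 1.0640 / 1.5320 = 0.695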